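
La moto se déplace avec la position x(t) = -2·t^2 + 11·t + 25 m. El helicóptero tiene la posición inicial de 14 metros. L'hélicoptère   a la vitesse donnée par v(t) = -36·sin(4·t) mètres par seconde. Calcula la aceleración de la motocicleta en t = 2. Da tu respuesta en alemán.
Ausgehend von der Position x(t) = -2·t^2 + 11·t + 25, nehmen wir 2 Ableitungen. Die Ableitung von der Position ergibt die Geschwindigkeit: v(t) = 11 - 4·t. Die Ableitung von der Geschwindigkeit ergibt die Beschleunigung: a(t) = -4. Aus der Gleichung für die Beschleunigung a(t) = -4, setzen wir t = 2 ein und erhalten a = -4.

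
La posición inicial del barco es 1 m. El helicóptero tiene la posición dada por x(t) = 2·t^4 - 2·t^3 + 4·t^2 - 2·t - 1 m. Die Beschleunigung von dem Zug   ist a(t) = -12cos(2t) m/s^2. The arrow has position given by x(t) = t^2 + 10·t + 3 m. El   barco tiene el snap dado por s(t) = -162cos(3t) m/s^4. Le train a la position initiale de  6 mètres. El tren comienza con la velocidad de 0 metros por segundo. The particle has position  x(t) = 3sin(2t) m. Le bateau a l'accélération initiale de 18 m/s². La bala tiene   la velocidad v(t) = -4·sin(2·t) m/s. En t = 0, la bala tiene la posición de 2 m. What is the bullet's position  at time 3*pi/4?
To solve this, we need to take 1 antiderivative of our velocity equation v(t) = -4·sin(2·t). Taking ∫v(t)dt and applying x(0) = 2, we find x(t) = 2·cos(2·t). We have position x(t) = 2·cos(2·t). Substituting t = 3*pi/4: x(3*pi/4) = 0.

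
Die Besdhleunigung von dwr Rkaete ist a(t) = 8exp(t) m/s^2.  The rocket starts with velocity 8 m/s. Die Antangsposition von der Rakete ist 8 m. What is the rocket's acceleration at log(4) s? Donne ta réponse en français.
En utilisant a(t) = 8·exp(t) et en substituant t = log(4), nous trouvons a = 32.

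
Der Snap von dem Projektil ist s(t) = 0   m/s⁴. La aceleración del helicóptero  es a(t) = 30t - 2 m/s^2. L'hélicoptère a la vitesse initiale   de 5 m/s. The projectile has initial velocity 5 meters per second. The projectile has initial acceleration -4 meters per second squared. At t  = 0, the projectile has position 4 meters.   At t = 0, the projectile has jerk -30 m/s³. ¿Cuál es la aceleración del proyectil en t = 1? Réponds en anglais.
To find the answer, we compute 2 integrals of s(t) = 0. Taking ∫s(t)dt and applying j(0) = -30, we find j(t) = -30. Integrating jerk and using the initial condition a(0) = -4, we get a(t) = -30·t - 4. We have acceleration a(t) = -30·t - 4. Substituting t = 1: a(1) = -34.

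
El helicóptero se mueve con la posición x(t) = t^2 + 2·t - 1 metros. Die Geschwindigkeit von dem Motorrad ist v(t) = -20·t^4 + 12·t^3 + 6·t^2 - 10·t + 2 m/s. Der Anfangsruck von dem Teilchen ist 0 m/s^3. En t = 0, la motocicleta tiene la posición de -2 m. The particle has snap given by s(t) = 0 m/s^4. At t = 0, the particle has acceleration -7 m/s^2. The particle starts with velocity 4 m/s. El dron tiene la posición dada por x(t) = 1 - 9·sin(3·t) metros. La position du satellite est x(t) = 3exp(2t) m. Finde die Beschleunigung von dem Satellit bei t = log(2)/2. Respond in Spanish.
Partiendo de la posición x(t) = 3·exp(2·t), tomamos 2 derivadas. Tomando d/dt de x(t), encontramos v(t) = 6·exp(2·t). La derivada de la velocidad da la aceleración: a(t) = 12·exp(2·t). De la ecuación de la aceleración a(t) = 12·exp(2·t), sustituimos t = log(2)/2 para obtener a = 24.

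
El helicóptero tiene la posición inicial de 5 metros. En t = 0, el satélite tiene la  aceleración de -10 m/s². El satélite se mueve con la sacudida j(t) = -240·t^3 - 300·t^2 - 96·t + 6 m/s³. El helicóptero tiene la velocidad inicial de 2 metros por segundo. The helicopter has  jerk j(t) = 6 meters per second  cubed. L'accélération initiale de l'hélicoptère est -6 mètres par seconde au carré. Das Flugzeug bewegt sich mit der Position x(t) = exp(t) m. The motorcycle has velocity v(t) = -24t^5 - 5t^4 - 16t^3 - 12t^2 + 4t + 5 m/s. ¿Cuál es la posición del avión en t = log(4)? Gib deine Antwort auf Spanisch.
Tenemos la posición x(t) = exp(t). Sustituyendo t = log(4): x(log(4)) = 4.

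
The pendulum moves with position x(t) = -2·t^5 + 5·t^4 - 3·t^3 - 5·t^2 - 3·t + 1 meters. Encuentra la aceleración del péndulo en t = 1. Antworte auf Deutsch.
Wir müssen unsere Gleichung für die Position x(t) = -2·t^5 + 5·t^4 - 3·t^3 - 5·t^2 - 3·t + 1 2-mal ableiten. Mit d/dt von x(t) finden wir v(t) = -10·t^4 + 20·t^3 - 9·t^2 - 10·t - 3. Durch Ableiten von der Geschwindigkeit erhalten wir die Beschleunigung: a(t) = -40·t^3 + 60·t^2 - 18·t - 10. Wir haben die Beschleunigung a(t) = -40·t^3 + 60·t^2 - 18·t - 10. Durch Einsetzen von t = 1: a(1) = -8.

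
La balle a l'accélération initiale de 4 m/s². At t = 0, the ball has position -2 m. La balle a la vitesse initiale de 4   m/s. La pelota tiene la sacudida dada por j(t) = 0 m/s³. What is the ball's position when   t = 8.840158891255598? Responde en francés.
Nous devons trouver l'intégrale de notre équation du jerk j(t) = 0 3 fois. La primitive du jerk, avec a(0) = 4, donne l'accélération: a(t) = 4. En intégrant l'accélération et en utilisant la condition initiale v(0) = 4, nous obtenons v(t) = 4·t + 4. La primitive de la vitesse, avec x(0) = -2, donne la position: x(t) = 2·t^2 + 4·t - 2. De l'équation de la position x(t) = 2·t^2 + 4·t - 2, nous substituons t = 8.840158891255598 pour obtenir x = 189.657454010313.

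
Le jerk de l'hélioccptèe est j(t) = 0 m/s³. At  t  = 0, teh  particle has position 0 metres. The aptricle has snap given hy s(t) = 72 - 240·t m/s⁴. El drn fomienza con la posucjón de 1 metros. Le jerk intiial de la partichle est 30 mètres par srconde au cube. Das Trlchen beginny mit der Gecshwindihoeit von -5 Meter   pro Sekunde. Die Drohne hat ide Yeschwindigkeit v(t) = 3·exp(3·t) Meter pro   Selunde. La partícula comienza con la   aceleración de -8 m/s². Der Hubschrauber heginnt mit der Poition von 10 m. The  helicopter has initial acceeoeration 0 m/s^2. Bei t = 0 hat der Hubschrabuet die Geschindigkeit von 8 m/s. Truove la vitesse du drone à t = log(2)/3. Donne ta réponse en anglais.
Using v(t) = 3·exp(3·t) and substituting t = log(2)/3, we find v = 6.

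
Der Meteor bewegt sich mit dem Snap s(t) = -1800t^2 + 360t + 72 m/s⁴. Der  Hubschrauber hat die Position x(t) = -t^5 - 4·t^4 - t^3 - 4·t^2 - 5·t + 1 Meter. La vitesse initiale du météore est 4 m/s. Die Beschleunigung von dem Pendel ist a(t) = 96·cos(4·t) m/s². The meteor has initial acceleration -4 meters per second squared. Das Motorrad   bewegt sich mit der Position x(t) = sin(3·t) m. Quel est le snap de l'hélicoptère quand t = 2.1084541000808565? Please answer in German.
Um dies zu lösen, müssen wir 4 Ableitungen unserer Gleichung für die Position x(t) = -t^5 - 4·t^4 - t^3 - 4·t^2 - 5·t + 1 nehmen. Durch Ableiten von der Position erhalten wir die Geschwindigkeit: v(t) = -5·t^4 - 16·t^3 - 3·t^2 - 8·t - 5. Die Ableitung von der Geschwindigkeit ergibt die Beschleunigung: a(t) = -20·t^3 - 48·t^2 - 6·t - 8. Die Ableitung von der Beschleunigung ergibt den Ruck: j(t) = -60·t^2 - 96·t - 6. Durch Ableiten von dem Ruck erhalten wir den Snap: s(t) = -120·t - 96. Wir haben den Snap s(t) = -120·t - 96. Durch Einsetzen von t = 2.1084541000808565: s(2.1084541000808565) = -349.014492009703.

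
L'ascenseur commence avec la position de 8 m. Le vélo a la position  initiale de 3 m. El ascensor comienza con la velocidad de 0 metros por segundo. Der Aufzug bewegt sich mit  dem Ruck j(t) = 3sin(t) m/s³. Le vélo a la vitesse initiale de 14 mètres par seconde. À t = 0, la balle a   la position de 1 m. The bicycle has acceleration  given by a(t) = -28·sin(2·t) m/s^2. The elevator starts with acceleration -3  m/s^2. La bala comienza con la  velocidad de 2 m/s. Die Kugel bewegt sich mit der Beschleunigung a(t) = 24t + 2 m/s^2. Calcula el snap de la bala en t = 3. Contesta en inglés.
Starting from acceleration a(t) = 24·t + 2, we take 2 derivatives. Taking d/dt of a(t), we find j(t) = 24. The derivative of jerk gives snap: s(t) = 0. Using s(t) = 0 and substituting t = 3, we find s = 0.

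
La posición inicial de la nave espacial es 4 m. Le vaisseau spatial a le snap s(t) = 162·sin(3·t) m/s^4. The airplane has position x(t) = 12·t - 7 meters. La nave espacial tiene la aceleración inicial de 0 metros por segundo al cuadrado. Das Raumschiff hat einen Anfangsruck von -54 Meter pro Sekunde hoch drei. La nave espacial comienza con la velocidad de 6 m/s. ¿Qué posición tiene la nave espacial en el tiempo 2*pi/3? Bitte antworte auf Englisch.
To find the answer, we compute 4 integrals of s(t) = 162·sin(3·t). Finding the antiderivative of s(t) and using j(0) = -54: j(t) = -54·cos(3·t). The antiderivative of jerk is acceleration. Using a(0) = 0, we get a(t) = -18·sin(3·t). The antiderivative of acceleration is velocity. Using v(0) = 6, we get v(t) = 6·cos(3·t). The integral of velocity, with x(0) = 4, gives position: x(t) = 2·sin(3·t) + 4. We have position x(t) = 2·sin(3·t) + 4. Substituting t = 2*pi/3: x(2*pi/3) = 4.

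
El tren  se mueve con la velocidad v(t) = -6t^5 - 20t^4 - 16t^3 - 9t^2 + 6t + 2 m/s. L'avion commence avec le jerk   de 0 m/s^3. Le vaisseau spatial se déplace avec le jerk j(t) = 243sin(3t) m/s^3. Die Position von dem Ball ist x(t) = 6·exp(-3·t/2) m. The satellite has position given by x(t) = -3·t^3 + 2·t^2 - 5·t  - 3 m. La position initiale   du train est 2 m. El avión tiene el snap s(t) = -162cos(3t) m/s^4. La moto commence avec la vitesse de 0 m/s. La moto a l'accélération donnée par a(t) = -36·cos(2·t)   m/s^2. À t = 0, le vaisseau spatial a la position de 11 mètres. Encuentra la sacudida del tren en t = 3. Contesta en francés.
Pour résoudre ceci, nous devons prendre 2 dérivées de notre équation de la vitesse v(t) = -6·t^5 - 20·t^4 - 16·t^3 - 9·t^2 + 6·t + 2. La dérivée de la vitesse donne l'accélération: a(t) = -30·t^4 - 80·t^3 - 48·t^2 - 18·t + 6. En dérivant l'accélération, nous obtenons le jerk: j(t) = -120·t^3 - 240·t^2 - 96·t - 18. Nous avons le jerk j(t) = -120·t^3 - 240·t^2 - 96·t - 18. En substituant t = 3: j(3) = -5706.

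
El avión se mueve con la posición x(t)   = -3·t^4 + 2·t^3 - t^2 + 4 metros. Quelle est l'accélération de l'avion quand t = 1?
Nous devons dériver notre équation de la position x(t) = -3·t^4 + 2·t^3 - t^2 + 4 2 fois. En prenant d/dt de x(t), nous trouvons v(t) = -12·t^3 + 6·t^2 - 2·t. La dérivée de la vitesse donne l'accélération: a(t) = -36·t^2 + 12·t - 2. En utilisant a(t) = -36·t^2 + 12·t - 2 et en substituant t = 1, nous trouvons a = -26.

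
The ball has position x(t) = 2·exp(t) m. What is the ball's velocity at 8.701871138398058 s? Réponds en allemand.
Wir müssen unsere Gleichung für die Position x(t) = 2·exp(t) 1-mal ableiten. Mit d/dt von x(t) finden wir v(t) = 2·exp(t). Mit v(t) = 2·exp(t) und Einsetzen von t = 8.701871138398058, finden wir v = 12028.3100238862.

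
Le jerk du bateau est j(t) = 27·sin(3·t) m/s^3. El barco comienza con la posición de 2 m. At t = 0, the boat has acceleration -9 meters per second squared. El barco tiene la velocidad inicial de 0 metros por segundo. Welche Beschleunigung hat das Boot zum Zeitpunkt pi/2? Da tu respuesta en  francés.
Pour résoudre ceci, nous devons prendre 1 intégrale de notre équation du jerk j(t) = 27·sin(3·t). La primitive du jerk, avec a(0) = -9, donne l'accélération: a(t) = -9·cos(3·t). En utilisant a(t) = -9·cos(3·t) et en substituant t = pi/2, nous trouvons a = 0.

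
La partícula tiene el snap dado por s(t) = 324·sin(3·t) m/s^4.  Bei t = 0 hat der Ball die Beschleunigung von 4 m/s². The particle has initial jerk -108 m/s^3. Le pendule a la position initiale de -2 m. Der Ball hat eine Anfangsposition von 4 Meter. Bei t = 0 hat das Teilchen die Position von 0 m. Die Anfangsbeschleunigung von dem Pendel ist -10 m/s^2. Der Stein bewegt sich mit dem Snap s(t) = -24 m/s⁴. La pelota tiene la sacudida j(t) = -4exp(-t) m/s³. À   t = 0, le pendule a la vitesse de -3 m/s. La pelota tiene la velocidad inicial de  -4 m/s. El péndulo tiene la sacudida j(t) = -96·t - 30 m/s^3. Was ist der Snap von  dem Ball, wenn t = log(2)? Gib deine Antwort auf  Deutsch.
Ausgehend von dem Ruck j(t) = -4·exp(-t), nehmen wir 1 Ableitung. Durch Ableiten von dem Ruck erhalten wir den Snap: s(t) = 4·exp(-t). Wir haben den Snap s(t) = 4·exp(-t). Durch Einsetzen von t = log(2): s(log(2)) = 2.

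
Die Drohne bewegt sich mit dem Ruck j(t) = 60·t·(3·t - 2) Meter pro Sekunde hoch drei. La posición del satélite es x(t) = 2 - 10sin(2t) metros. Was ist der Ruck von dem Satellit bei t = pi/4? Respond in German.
Um dies zu lösen, müssen wir 3 Ableitungen unserer Gleichung für die Position x(t) = 2 - 10·sin(2·t) nehmen. Mit d/dt von x(t) finden wir v(t) = -20·cos(2·t). Durch Ableiten von der Geschwindigkeit erhalten wir die Beschleunigung: a(t) = 40·sin(2·t). Mit d/dt von a(t) finden wir j(t) = 80·cos(2·t). Wir haben den Ruck j(t) = 80·cos(2·t). Durch Einsetzen von t = pi/4: j(pi/4) = 0.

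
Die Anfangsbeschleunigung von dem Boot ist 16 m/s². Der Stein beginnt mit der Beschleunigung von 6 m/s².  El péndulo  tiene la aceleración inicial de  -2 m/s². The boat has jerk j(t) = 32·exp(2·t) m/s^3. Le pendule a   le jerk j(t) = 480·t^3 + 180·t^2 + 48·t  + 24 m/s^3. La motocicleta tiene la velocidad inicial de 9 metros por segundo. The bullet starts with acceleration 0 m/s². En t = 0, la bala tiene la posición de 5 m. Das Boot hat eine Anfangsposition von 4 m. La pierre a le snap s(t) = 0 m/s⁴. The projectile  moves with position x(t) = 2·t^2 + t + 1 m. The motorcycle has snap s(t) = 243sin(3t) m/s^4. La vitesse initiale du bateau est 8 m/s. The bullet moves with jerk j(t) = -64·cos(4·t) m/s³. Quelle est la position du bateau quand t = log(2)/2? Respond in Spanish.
Para resolver esto, necesitamos tomar 3 antiderivadas de nuestra ecuación de la sacudida j(t) = 32·exp(2·t). Integrando la sacudida y usando la condición inicial a(0) = 16, obtenemos a(t) = 16·exp(2·t). Integrando la aceleración y usando la condición inicial v(0) = 8, obtenemos v(t) = 8·exp(2·t). La integral de la velocidad, con x(0) = 4, da la posición: x(t) = 4·exp(2·t). De la ecuación de la posición x(t) = 4·exp(2·t), sustituimos t = log(2)/2 para obtener x = 8.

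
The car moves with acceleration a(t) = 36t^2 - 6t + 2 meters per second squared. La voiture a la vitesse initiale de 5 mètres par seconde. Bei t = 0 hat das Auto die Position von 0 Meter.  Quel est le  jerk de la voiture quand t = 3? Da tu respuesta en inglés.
We must differentiate our acceleration equation a(t) = 36·t^2 - 6·t + 2 1 time. The derivative of acceleration gives jerk: j(t) = 72·t - 6. Using j(t) = 72·t - 6 and substituting t = 3, we find j = 210.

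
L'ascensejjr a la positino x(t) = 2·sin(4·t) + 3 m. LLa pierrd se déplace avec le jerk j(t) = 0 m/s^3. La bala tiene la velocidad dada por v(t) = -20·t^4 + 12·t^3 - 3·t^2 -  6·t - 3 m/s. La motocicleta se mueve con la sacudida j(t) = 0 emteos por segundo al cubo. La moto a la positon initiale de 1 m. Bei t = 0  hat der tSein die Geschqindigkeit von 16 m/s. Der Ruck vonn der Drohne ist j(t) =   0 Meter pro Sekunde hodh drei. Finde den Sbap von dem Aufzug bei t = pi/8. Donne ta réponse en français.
Pour résoudre ceci, nous devons prendre 4 dérivées de notre équation de la position x(t) = 2·sin(4·t) + 3. La dérivée de la position donne la vitesse: v(t) = 8·cos(4·t). En dérivant la vitesse, nous obtenons l'accélération: a(t) = -32·sin(4·t). En dérivant l'accélération, nous obtenons le jerk: j(t) = -128·cos(4·t). La dérivée du jerk donne le snap: s(t) = 512·sin(4·t). En utilisant s(t) = 512·sin(4·t) et en substituant t = pi/8, nous trouvons s = 512.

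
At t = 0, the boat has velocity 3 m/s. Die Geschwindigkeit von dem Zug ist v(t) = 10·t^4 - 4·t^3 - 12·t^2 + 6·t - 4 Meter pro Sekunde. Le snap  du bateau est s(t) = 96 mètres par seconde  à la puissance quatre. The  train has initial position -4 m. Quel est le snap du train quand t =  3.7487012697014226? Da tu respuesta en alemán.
Wir müssen unsere Gleichung für die Geschwindigkeit v(t) = 10·t^4 - 4·t^3 - 12·t^2 + 6·t - 4 3-mal ableiten. Mit d/dt von v(t) finden wir a(t) = 40·t^3 - 12·t^2 - 24·t + 6. Durch Ableiten von der Beschleunigung erhalten wir den Ruck: j(t) = 120·t^2 - 24·t - 24. Mit d/dt von j(t) finden wir s(t) = 240·t - 24. Mit s(t) = 240·t - 24 und Einsetzen von t = 3.7487012697014226, finden wir s = 875.688304728341.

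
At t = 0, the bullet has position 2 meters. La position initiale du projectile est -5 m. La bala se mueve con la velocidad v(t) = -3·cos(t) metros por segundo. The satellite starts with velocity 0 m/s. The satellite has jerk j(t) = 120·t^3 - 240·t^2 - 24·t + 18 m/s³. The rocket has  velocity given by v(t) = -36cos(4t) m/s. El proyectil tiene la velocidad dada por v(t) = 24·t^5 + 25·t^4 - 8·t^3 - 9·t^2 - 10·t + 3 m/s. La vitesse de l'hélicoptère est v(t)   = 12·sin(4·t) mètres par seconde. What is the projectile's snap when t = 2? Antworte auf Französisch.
En partant de la vitesse v(t) = 24·t^5 + 25·t^4 - 8·t^3 - 9·t^2 - 10·t + 3, nous prenons 3 dérivées. En prenant d/dt de v(t), nous trouvons a(t) = 120·t^4 + 100·t^3 - 24·t^2 - 18·t - 10. En prenant d/dt de a(t), nous trouvons j(t) = 480·t^3 + 300·t^2 - 48·t - 18. En prenant d/dt de j(t), nous trouvons s(t) = 1440·t^2 + 600·t - 48. De l'équation du snap s(t) = 1440·t^2 + 600·t - 48, nous substituons t = 2 pour obtenir s = 6912.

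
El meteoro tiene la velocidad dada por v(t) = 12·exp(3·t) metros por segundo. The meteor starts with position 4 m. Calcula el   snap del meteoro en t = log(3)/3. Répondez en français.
Pour résoudre ceci, nous devons prendre 3 dérivées de notre équation de la vitesse v(t) = 12·exp(3·t). En dérivant la vitesse, nous obtenons l'accélération: a(t) = 36·exp(3·t). La dérivée de l'accélération donne le jerk: j(t) = 108·exp(3·t). En prenant d/dt de j(t), nous trouvons s(t) = 324·exp(3·t). De l'équation du snap s(t) = 324·exp(3·t), nous substituons t = log(3)/3 pour obtenir s = 972.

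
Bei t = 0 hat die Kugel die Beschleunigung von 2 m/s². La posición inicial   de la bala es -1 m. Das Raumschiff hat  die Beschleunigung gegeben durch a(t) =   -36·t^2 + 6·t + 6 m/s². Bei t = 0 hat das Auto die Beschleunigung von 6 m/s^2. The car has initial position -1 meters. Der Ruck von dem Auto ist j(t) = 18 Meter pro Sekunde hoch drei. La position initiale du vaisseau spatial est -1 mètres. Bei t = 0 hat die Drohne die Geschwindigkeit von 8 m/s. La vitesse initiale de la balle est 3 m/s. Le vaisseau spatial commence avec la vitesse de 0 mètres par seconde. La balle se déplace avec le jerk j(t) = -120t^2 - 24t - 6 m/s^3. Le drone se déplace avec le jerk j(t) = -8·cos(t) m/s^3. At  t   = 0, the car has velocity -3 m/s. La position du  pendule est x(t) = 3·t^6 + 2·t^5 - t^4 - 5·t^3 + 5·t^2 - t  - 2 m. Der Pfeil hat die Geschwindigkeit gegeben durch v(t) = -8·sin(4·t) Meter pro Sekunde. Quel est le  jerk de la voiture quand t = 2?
De l'équation du jerk j(t) = 18, nous substituons t = 2 pour obtenir j = 18.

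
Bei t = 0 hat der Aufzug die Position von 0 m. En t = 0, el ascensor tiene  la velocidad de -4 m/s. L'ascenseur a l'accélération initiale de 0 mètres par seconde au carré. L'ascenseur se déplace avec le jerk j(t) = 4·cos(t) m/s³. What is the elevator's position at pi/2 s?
To find the answer, we compute 3 antiderivatives of j(t) = 4·cos(t). The antiderivative of jerk is acceleration. Using a(0) = 0, we get a(t) = 4·sin(t). Finding the antiderivative of a(t) and using v(0) = -4: v(t) = -4·cos(t). Finding the integral of v(t) and using x(0) = 0: x(t) = -4·sin(t). Using x(t) = -4·sin(t) and substituting t = pi/2, we find x = -4.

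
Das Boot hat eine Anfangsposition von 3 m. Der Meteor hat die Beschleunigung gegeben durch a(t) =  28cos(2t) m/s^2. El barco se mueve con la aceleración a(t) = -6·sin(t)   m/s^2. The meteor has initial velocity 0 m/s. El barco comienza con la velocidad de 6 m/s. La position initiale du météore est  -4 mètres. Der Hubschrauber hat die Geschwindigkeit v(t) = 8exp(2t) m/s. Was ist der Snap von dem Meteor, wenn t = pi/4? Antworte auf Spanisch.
Debemos derivar nuestra ecuación de la aceleración a(t) = 28·cos(2·t) 2 veces. La derivada de la aceleración da la sacudida: j(t) = -56·sin(2·t). Tomando d/dt de j(t), encontramos s(t) = -112·cos(2·t). Tenemos el snap s(t) = -112·cos(2·t). Sustituyendo t = pi/4: s(pi/4) = 0.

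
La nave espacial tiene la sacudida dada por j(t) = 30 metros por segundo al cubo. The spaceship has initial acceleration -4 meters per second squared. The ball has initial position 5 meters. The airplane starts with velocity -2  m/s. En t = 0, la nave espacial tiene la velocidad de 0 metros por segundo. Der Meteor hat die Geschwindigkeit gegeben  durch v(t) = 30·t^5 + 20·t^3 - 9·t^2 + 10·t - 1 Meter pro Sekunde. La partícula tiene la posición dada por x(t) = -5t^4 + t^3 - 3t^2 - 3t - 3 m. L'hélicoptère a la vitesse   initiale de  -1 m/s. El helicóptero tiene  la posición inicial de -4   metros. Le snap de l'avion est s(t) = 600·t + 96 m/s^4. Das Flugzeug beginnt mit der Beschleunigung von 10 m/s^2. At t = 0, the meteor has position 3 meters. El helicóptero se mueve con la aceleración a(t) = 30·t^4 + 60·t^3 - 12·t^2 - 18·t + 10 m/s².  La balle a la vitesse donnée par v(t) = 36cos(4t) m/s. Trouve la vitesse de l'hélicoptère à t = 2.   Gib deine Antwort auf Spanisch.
Debemos encontrar la integral de nuestra ecuación de la aceleración a(t) = 30·t^4 + 60·t^3 - 12·t^2 - 18·t + 10 1 vez. La integral de la aceleración es la velocidad. Usando v(0) = -1, obtenemos v(t) = 6·t^5 + 15·t^4 - 4·t^3 - 9·t^2 + 10·t - 1. Usando v(t) = 6·t^5 + 15·t^4 - 4·t^3 - 9·t^2 + 10·t - 1 y sustituyendo t = 2, encontramos v = 383.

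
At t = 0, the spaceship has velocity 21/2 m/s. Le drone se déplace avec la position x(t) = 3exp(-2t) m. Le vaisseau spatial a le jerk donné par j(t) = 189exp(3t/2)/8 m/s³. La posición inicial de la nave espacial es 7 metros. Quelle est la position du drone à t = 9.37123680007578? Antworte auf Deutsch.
Wir haben die Position x(t) = 3·exp(-2·t). Durch Einsetzen von t = 9.37123680007578: x(9.37123680007578) = 2.17454496784930E-8.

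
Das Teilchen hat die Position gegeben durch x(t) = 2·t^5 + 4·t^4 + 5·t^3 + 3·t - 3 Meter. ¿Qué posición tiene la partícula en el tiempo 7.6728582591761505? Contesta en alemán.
Mit x(t) = 2·t^5 + 4·t^4 + 5·t^3 + 3·t - 3 und Einsetzen von t = 7.6728582591761505, finden wir x = 69330.9057090882.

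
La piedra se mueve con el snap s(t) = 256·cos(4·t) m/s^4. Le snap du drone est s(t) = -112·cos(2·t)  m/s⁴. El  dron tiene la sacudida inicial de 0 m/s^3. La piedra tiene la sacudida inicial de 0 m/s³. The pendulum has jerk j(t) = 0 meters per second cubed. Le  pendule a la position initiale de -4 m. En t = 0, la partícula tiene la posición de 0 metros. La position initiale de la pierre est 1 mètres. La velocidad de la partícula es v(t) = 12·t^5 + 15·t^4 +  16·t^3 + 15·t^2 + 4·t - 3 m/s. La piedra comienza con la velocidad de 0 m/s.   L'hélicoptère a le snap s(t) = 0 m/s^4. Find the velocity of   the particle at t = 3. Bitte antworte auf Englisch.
Using v(t) = 12·t^5 + 15·t^4 + 16·t^3 + 15·t^2 + 4·t - 3 and substituting t = 3, we find v = 4707.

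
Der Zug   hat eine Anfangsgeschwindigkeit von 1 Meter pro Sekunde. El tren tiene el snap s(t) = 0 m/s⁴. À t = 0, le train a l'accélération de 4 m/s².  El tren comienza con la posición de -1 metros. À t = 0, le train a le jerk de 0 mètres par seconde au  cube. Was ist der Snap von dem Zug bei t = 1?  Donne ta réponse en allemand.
Aus der Gleichung für den Snap s(t) = 0, setzen wir t = 1 ein und erhalten s = 0.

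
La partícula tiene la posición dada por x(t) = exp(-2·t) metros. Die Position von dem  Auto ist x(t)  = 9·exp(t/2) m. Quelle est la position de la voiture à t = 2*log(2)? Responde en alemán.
Mit x(t) = 9·exp(t/2) und Einsetzen von t = 2*log(2), finden wir x = 18.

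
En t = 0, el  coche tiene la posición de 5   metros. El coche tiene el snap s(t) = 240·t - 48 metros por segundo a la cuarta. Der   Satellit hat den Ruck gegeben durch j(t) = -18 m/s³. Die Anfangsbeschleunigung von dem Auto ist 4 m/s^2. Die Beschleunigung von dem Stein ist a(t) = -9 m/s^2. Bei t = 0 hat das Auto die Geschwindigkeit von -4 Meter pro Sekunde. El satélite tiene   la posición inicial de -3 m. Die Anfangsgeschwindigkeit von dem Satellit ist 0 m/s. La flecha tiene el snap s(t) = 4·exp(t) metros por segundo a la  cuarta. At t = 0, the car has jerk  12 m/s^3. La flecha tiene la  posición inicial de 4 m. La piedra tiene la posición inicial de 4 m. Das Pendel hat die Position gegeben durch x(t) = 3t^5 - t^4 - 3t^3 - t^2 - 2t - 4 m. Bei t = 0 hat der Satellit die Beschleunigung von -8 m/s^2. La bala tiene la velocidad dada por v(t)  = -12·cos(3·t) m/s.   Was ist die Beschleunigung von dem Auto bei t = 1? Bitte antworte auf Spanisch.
Necesitamos integrar nuestra ecuación del snap s(t) = 240·t - 48 2 veces. Integrando el snap y usando la condición inicial j(0) = 12, obtenemos j(t) = 120·t^2 - 48·t + 12. Tomando ∫j(t)dt y aplicando a(0) = 4, encontramos a(t) = 40·t^3 - 24·t^2 + 12·t + 4. Usando a(t) = 40·t^3 - 24·t^2 + 12·t + 4 y sustituyendo t = 1, encontramos a = 32.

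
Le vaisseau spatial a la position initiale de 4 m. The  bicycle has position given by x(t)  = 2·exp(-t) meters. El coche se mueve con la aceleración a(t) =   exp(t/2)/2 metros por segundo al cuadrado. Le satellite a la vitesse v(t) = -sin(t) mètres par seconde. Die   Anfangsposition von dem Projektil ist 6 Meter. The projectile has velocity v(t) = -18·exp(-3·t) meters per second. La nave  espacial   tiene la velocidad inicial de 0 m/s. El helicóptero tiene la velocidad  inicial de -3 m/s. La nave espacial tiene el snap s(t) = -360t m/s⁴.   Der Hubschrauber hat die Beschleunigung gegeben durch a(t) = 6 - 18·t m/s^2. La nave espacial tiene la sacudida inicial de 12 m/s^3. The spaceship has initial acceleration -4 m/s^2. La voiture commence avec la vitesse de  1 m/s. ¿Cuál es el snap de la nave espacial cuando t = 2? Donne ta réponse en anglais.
From the given snap equation s(t) = -360·t, we substitute t = 2 to get s = -720.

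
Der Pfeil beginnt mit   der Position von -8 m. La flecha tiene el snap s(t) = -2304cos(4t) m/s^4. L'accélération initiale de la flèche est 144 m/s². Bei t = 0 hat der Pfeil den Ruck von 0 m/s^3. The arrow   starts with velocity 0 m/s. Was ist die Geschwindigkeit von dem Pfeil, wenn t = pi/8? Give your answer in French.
Pour résoudre ceci, nous devons prendre 3 primitives de notre équation du snap s(t) = -2304·cos(4·t). L'intégrale du snap, avec j(0) = 0, donne le jerk: j(t) = -576·sin(4·t). La primitive du jerk est l'accélération. En utilisant a(0) = 144, nous obtenons a(t) = 144·cos(4·t). En intégrant l'accélération et en utilisant la condition initiale v(0) = 0, nous obtenons v(t) = 36·sin(4·t). Nous avons la vitesse v(t) = 36·sin(4·t). En substituant t = pi/8: v(pi/8) = 36.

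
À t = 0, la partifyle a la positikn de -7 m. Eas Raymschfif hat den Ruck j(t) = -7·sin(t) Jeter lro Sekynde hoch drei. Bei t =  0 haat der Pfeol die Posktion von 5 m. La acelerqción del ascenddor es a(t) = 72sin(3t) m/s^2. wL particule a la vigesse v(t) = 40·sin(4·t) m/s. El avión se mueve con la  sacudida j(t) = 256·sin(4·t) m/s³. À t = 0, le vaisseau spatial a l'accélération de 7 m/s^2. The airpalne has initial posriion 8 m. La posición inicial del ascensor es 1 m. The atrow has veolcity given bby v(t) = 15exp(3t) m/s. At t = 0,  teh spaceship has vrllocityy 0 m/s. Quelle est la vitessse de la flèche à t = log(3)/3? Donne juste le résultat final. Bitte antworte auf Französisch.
v(log(3)/3) = 45.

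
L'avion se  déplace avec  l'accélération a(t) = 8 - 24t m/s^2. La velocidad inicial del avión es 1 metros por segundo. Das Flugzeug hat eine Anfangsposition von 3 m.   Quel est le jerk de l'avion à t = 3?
Pour résoudre ceci, nous devons prendre 1 dérivée de notre équation de l'accélération a(t) = 8 - 24·t. La dérivée de l'accélération donne le jerk: j(t) = -24. Nous avons le jerk j(t) = -24. En substituant t = 3: j(3) = -24.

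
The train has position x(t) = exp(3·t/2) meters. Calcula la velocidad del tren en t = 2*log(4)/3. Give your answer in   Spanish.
Partiendo de la posición x(t) = exp(3·t/2), tomamos 1 derivada. Derivando la posición, obtenemos la velocidad: v(t) = 3·exp(3·t/2)/2. Tenemos la velocidad v(t) = 3·exp(3·t/2)/2. Sustituyendo t = 2*log(4)/3: v(2*log(4)/3) = 6.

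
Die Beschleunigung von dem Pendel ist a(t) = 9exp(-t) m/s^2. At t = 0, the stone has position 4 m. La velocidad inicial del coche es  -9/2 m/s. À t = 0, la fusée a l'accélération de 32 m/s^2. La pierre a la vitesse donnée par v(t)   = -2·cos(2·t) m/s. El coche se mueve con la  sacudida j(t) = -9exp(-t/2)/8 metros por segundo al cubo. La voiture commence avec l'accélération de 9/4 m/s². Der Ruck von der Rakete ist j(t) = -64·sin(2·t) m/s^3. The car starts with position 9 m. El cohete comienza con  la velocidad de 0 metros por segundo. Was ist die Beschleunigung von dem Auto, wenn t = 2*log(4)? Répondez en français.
Nous devons intégrer notre équation du jerk j(t) = -9·exp(-t/2)/8 1 fois. L'intégrale du jerk, avec a(0) = 9/4, donne l'accélération: a(t) = 9·exp(-t/2)/4. Nous avons l'accélération a(t) = 9·exp(-t/2)/4. En substituant t = 2*log(4): a(2*log(4)) = 9/16.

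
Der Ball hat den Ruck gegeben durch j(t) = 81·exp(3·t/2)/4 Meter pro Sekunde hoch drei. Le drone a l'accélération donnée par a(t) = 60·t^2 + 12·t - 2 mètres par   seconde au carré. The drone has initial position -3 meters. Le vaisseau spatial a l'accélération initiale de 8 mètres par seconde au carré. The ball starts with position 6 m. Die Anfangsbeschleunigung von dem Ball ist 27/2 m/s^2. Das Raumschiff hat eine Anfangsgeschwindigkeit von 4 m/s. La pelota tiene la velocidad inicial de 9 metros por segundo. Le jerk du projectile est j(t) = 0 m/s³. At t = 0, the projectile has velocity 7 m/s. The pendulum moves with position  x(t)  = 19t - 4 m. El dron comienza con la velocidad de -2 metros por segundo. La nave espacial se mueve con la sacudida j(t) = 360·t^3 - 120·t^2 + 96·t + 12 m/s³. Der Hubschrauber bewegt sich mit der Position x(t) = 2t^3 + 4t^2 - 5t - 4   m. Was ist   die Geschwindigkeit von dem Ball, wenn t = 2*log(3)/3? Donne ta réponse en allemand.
Wir müssen die Stammfunktion unserer Gleichung für den Ruck j(t) = 81·exp(3·t/2)/4 2-mal finden. Das Integral von dem Ruck ist die Beschleunigung. Mit a(0) = 27/2 erhalten wir a(t) = 27·exp(3·t/2)/2. Durch Integration von der Beschleunigung und Verwendung der Anfangsbedingung v(0) = 9, erhalten wir v(t) = 9·exp(3·t/2). Wir haben die Geschwindigkeit v(t) = 9·exp(3·t/2). Durch Einsetzen von t = 2*log(3)/3: v(2*log(3)/3) = 27.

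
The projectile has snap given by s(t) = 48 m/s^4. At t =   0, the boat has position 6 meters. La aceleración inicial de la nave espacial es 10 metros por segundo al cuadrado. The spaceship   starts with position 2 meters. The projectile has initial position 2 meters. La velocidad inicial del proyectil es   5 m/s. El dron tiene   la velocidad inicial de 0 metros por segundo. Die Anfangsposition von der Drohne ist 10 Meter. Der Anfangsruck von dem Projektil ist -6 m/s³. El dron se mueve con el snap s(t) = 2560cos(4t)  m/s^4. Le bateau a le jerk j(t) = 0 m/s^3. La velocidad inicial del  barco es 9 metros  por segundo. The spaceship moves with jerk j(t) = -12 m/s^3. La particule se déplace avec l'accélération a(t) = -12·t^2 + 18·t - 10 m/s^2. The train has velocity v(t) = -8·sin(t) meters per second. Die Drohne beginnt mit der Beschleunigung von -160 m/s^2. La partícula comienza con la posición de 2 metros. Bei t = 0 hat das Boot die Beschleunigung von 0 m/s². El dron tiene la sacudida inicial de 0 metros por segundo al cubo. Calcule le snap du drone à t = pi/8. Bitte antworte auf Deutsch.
Mit s(t) = 2560·cos(4·t) und Einsetzen von t = pi/8, finden wir s = 0.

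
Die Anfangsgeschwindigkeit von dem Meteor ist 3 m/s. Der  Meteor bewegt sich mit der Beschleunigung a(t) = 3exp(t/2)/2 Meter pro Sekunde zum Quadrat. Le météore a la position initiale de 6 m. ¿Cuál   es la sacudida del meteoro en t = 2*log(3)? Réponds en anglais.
To solve this, we need to take 1 derivative of our acceleration equation a(t) = 3·exp(t/2)/2. Differentiating acceleration, we get jerk: j(t) = 3·exp(t/2)/4. We have jerk j(t) = 3·exp(t/2)/4. Substituting t = 2*log(3): j(2*log(3)) = 9/4.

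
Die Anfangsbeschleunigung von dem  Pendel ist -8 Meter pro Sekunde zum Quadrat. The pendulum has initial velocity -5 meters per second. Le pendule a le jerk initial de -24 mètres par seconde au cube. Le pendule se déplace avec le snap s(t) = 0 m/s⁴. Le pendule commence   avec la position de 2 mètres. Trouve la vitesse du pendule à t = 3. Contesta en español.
Para resolver esto, necesitamos tomar 3 antiderivadas de nuestra ecuación del snap s(t) = 0. Integrando el snap y usando la condición inicial j(0) = -24, obtenemos j(t) = -24. Integrando la sacudida y usando la condición inicial a(0) = -8, obtenemos a(t) = -24·t - 8. Integrando la aceleración y usando la condición inicial v(0) = -5, obtenemos v(t) = -12·t^2 - 8·t - 5. De la ecuación de la velocidad v(t) = -12·t^2 - 8·t - 5, sustituimos t = 3 para obtener v = -137.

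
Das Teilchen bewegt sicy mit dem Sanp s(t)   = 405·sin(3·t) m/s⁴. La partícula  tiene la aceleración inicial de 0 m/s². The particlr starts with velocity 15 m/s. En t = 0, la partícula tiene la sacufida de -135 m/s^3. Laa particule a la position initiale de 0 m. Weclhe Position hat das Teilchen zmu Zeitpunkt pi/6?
Ausgehend von dem Snap s(t) = 405·sin(3·t), nehmen wir 4 Stammfunktionen. Mit ∫s(t)dt und Anwendung von j(0) = -135, finden wir j(t) = -135·cos(3·t). Durch Integration von dem Ruck und Verwendung der Anfangsbedingung a(0) = 0, erhalten wir a(t) = -45·sin(3·t). Durch Integration von der Beschleunigung und Verwendung der Anfangsbedingung v(0) = 15, erhalten wir v(t) = 15·cos(3·t). Die Stammfunktion von der Geschwindigkeit, mit x(0) = 0, ergibt die Position: x(t) = 5·sin(3·t). Mit x(t) = 5·sin(3·t) und Einsetzen von t = pi/6, finden wir x = 5.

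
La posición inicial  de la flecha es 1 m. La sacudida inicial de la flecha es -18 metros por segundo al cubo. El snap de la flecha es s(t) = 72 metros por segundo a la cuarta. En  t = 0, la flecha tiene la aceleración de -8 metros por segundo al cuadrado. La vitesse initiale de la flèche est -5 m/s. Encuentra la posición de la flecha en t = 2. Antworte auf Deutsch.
Wir müssen unsere Gleichung für den Snap s(t) = 72 4-mal integrieren. Das Integral von dem Snap, mit j(0) = -18, ergibt den Ruck: j(t) = 72·t - 18. Mit ∫j(t)dt und Anwendung von a(0) = -8, finden wir a(t) = 36·t^2 - 18·t - 8. Durch Integration von der Beschleunigung und Verwendung der Anfangsbedingung v(0) = -5, erhalten wir v(t) = 12·t^3 - 9·t^2 - 8·t - 5. Die Stammfunktion von der Geschwindigkeit, mit x(0) = 1, ergibt die Position: x(t) = 3·t^4 - 3·t^3 - 4·t^2 - 5·t + 1. Mit x(t) = 3·t^4 - 3·t^3 - 4·t^2 - 5·t + 1 und Einsetzen von t = 2, finden wir x = -1.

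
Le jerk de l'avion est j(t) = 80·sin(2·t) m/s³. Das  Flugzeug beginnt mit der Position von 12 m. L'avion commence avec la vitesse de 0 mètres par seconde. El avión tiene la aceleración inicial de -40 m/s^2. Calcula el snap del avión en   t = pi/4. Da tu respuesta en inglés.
Starting from jerk j(t) = 80·sin(2·t), we take 1 derivative. Taking d/dt of j(t), we find s(t) = 160·cos(2·t). We have snap s(t) = 160·cos(2·t). Substituting t = pi/4: s(pi/4) = 0.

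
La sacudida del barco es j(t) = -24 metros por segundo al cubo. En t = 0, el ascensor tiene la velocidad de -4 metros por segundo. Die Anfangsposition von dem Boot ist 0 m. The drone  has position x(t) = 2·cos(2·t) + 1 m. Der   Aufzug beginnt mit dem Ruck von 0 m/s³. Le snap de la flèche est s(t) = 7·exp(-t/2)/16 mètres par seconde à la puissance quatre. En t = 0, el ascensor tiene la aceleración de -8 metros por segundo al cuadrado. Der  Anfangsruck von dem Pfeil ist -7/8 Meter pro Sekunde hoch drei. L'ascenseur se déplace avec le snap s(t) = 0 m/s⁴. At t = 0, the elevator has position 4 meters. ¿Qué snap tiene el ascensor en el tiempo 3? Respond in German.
Mit s(t) = 0 und Einsetzen von t = 3, finden wir s = 0.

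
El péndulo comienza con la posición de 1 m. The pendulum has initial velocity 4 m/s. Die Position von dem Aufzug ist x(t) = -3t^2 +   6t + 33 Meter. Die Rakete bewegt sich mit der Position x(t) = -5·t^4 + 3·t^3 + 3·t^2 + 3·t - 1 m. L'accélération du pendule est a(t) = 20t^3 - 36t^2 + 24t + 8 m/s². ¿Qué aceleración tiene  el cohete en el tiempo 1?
Partiendo de la posición x(t) = -5·t^4 + 3·t^3 + 3·t^2 + 3·t - 1, tomamos 2 derivadas. Derivando la posición, obtenemos la velocidad: v(t) = -20·t^3 + 9·t^2 + 6·t + 3. Derivando la velocidad, obtenemos la aceleración: a(t) = -60·t^2 + 18·t + 6. Usando a(t) = -60·t^2 + 18·t + 6 y sustituyendo t = 1, encontramos a = -36.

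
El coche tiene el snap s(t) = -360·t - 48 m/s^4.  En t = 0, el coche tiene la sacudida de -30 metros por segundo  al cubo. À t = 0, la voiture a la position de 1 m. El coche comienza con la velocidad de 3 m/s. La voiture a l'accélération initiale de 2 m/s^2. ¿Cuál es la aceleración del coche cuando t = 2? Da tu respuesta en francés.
Pour résoudre ceci, nous devons prendre 2 primitives de notre équation du snap s(t) = -360·t - 48. L'intégrale du snap est le jerk. En utilisant j(0) = -30, nous obtenons j(t) = -180·t^2 - 48·t - 30. En intégrant le jerk et en utilisant la condition initiale a(0) = 2, nous obtenons a(t) = -60·t^3 - 24·t^2 - 30·t + 2. Nous avons l'accélération a(t) = -60·t^3 - 24·t^2 - 30·t + 2. En substituant t = 2: a(2) = -634.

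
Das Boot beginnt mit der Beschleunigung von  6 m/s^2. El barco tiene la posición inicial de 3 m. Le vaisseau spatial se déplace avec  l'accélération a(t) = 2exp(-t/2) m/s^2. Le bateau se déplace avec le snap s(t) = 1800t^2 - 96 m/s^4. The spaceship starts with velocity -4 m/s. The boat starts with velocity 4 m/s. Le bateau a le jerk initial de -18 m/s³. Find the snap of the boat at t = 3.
From the given snap equation s(t) = 1800·t^2 - 96, we substitute t = 3 to get s = 16104.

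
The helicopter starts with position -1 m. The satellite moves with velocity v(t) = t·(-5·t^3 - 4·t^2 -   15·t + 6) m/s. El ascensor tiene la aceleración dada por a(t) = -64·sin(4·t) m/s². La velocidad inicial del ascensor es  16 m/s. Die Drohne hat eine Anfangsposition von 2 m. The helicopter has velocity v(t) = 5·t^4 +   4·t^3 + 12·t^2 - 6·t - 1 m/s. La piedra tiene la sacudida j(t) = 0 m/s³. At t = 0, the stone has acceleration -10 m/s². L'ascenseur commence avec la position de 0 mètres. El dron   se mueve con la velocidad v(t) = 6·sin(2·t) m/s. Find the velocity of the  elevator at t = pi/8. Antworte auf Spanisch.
Partiendo de la aceleración a(t) = -64·sin(4·t), tomamos 1 antiderivada. La antiderivada de la aceleración, con v(0) = 16, da la velocidad: v(t) = 16·cos(4·t). Tenemos la velocidad v(t) = 16·cos(4·t). Sustituyendo t = pi/8: v(pi/8) = 0.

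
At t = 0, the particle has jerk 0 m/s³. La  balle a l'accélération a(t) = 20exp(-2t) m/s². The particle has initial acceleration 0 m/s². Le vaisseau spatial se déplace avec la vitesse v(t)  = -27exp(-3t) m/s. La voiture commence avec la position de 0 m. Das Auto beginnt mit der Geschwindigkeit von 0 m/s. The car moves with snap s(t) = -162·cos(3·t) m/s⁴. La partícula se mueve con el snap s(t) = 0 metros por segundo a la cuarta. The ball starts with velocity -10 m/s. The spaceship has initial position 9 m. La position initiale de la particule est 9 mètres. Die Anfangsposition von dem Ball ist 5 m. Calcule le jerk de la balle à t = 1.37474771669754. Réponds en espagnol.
Para resolver esto, necesitamos tomar 1 derivada de nuestra ecuación de la aceleración a(t) = 20·exp(-2·t). La derivada de la aceleración da la sacudida: j(t) = -40·exp(-2·t). Tenemos la sacudida j(t) = -40·exp(-2·t). Sustituyendo t = 1.37474771669754: j(1.37474771669754) = -2.55840500838325.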